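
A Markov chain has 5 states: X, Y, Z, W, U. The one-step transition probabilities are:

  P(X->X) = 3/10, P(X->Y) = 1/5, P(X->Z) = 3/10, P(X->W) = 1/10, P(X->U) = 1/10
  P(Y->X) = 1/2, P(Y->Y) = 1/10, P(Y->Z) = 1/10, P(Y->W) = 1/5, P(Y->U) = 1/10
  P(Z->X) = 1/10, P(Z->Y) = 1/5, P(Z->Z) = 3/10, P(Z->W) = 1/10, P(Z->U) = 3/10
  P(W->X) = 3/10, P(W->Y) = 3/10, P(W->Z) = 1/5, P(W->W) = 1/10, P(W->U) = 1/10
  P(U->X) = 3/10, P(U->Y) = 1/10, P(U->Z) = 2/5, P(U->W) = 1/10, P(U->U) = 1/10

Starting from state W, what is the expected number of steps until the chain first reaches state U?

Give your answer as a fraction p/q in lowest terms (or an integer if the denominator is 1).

Let h_i = expected steps to first reach U from state i.
Boundary: h_U = 0.
First-step equations for the other states:
  h_X = 1 + 3/10*h_X + 1/5*h_Y + 3/10*h_Z + 1/10*h_W + 1/10*h_U
  h_Y = 1 + 1/2*h_X + 1/10*h_Y + 1/10*h_Z + 1/5*h_W + 1/10*h_U
  h_Z = 1 + 1/10*h_X + 1/5*h_Y + 3/10*h_Z + 1/10*h_W + 3/10*h_U
  h_W = 1 + 3/10*h_X + 3/10*h_Y + 1/5*h_Z + 1/10*h_W + 1/10*h_U

Substituting h_U = 0 and rearranging gives the linear system (I - Q) h = 1:
  [7/10, -1/5, -3/10, -1/10] . (h_X, h_Y, h_Z, h_W) = 1
  [-1/2, 9/10, -1/10, -1/5] . (h_X, h_Y, h_Z, h_W) = 1
  [-1/10, -1/5, 7/10, -1/10] . (h_X, h_Y, h_Z, h_W) = 1
  [-3/10, -3/10, -1/5, 9/10] . (h_X, h_Y, h_Z, h_W) = 1

Solving yields:
  h_X = 5450/817
  h_Y = 5660/817
  h_Z = 4360/817
  h_W = 5580/817

Starting state is W, so the expected hitting time is h_W = 5580/817.

Answer: 5580/817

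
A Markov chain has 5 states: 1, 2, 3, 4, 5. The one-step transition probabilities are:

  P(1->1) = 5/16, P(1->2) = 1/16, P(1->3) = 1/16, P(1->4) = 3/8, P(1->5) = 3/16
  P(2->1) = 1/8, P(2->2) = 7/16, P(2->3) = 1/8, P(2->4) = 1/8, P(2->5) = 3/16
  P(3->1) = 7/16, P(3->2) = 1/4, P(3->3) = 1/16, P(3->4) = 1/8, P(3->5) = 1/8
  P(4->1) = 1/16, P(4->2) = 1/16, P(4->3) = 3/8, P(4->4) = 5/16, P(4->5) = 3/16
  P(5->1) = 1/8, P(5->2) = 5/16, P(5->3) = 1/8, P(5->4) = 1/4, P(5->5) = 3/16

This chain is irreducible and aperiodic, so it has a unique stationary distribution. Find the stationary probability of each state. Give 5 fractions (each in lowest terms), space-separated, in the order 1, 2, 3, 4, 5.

The stationary distribution satisfies pi = pi * P, i.e.:
  pi_1 = 5/16*pi_1 + 1/8*pi_2 + 7/16*pi_3 + 1/16*pi_4 + 1/8*pi_5
  pi_2 = 1/16*pi_1 + 7/16*pi_2 + 1/4*pi_3 + 1/16*pi_4 + 5/16*pi_5
  pi_3 = 1/16*pi_1 + 1/8*pi_2 + 1/16*pi_3 + 3/8*pi_4 + 1/8*pi_5
  pi_4 = 3/8*pi_1 + 1/8*pi_2 + 1/8*pi_3 + 5/16*pi_4 + 1/4*pi_5
  pi_5 = 3/16*pi_1 + 3/16*pi_2 + 1/8*pi_3 + 3/16*pi_4 + 3/16*pi_5
with normalization: pi_1 + pi_2 + pi_3 + pi_4 + pi_5 = 1.

Using the first 4 balance equations plus normalization, the linear system A*pi = b is:
  [-11/16, 1/8, 7/16, 1/16, 1/8] . pi = 0
  [1/16, -9/16, 1/4, 1/16, 5/16] . pi = 0
  [1/16, 1/8, -15/16, 3/8, 1/8] . pi = 0
  [3/8, 1/8, 1/8, -11/16, 1/4] . pi = 0
  [1, 1, 1, 1, 1] . pi = 1

Solving yields:
  pi_1 = 4643/23461
  pi_2 = 5157/23461
  pi_3 = 3823/23461
  pi_4 = 5678/23461
  pi_5 = 4160/23461

Verification (pi * P):
  4643/23461*5/16 + 5157/23461*1/8 + 3823/23461*7/16 + 5678/23461*1/16 + 4160/23461*1/8 = 4643/23461 = pi_1  (ok)
  4643/23461*1/16 + 5157/23461*7/16 + 3823/23461*1/4 + 5678/23461*1/16 + 4160/23461*5/16 = 5157/23461 = pi_2  (ok)
  4643/23461*1/16 + 5157/23461*1/8 + 3823/23461*1/16 + 5678/23461*3/8 + 4160/23461*1/8 = 3823/23461 = pi_3  (ok)
  4643/23461*3/8 + 5157/23461*1/8 + 3823/23461*1/8 + 5678/23461*5/16 + 4160/23461*1/4 = 5678/23461 = pi_4  (ok)
  4643/23461*3/16 + 5157/23461*3/16 + 3823/23461*1/8 + 5678/23461*3/16 + 4160/23461*3/16 = 4160/23461 = pi_5  (ok)

Answer: 4643/23461 5157/23461 3823/23461 5678/23461 4160/23461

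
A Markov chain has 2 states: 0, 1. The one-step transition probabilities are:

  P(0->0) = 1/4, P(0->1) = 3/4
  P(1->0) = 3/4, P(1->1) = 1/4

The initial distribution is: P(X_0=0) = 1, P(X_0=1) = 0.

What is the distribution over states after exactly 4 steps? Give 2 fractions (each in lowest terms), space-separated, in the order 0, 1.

Propagating the distribution step by step (d_{t+1} = d_t * P):
d_0 = (0=1, 1=0)
  d_1[0] = 1*1/4 + 0*3/4 = 1/4
  d_1[1] = 1*3/4 + 0*1/4 = 3/4
d_1 = (0=1/4, 1=3/4)
  d_2[0] = 1/4*1/4 + 3/4*3/4 = 5/8
  d_2[1] = 1/4*3/4 + 3/4*1/4 = 3/8
d_2 = (0=5/8, 1=3/8)
  d_3[0] = 5/8*1/4 + 3/8*3/4 = 7/16
  d_3[1] = 5/8*3/4 + 3/8*1/4 = 9/16
d_3 = (0=7/16, 1=9/16)
  d_4[0] = 7/16*1/4 + 9/16*3/4 = 17/32
  d_4[1] = 7/16*3/4 + 9/16*1/4 = 15/32
d_4 = (0=17/32, 1=15/32)

Answer: 17/32 15/32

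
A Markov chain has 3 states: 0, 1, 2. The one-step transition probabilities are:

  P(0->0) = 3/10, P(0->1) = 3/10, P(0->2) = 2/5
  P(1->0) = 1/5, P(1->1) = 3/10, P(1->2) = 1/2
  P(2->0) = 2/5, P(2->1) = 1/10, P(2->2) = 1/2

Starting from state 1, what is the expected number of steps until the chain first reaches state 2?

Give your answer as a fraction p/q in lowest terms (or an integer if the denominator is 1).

Let h_i = expected steps to first reach 2 from state i.
Boundary: h_2 = 0.
First-step equations for the other states:
  h_0 = 1 + 3/10*h_0 + 3/10*h_1 + 2/5*h_2
  h_1 = 1 + 1/5*h_0 + 3/10*h_1 + 1/2*h_2

Substituting h_2 = 0 and rearranging gives the linear system (I - Q) h = 1:
  [7/10, -3/10] . (h_0, h_1) = 1
  [-1/5, 7/10] . (h_0, h_1) = 1

Solving yields:
  h_0 = 100/43
  h_1 = 90/43

Starting state is 1, so the expected hitting time is h_1 = 90/43.

Answer: 90/43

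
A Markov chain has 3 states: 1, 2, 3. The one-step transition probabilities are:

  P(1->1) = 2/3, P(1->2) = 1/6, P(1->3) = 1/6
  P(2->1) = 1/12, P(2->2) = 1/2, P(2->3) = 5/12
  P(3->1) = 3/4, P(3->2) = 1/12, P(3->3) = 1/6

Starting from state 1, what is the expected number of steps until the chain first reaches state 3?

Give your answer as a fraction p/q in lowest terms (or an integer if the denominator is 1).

Answer: 48/11

Derivation:
Let h_i = expected steps to first reach 3 from state i.
Boundary: h_3 = 0.
First-step equations for the other states:
  h_1 = 1 + 2/3*h_1 + 1/6*h_2 + 1/6*h_3
  h_2 = 1 + 1/12*h_1 + 1/2*h_2 + 5/12*h_3

Substituting h_3 = 0 and rearranging gives the linear system (I - Q) h = 1:
  [1/3, -1/6] . (h_1, h_2) = 1
  [-1/12, 1/2] . (h_1, h_2) = 1

Solving yields:
  h_1 = 48/11
  h_2 = 30/11

Starting state is 1, so the expected hitting time is h_1 = 48/11.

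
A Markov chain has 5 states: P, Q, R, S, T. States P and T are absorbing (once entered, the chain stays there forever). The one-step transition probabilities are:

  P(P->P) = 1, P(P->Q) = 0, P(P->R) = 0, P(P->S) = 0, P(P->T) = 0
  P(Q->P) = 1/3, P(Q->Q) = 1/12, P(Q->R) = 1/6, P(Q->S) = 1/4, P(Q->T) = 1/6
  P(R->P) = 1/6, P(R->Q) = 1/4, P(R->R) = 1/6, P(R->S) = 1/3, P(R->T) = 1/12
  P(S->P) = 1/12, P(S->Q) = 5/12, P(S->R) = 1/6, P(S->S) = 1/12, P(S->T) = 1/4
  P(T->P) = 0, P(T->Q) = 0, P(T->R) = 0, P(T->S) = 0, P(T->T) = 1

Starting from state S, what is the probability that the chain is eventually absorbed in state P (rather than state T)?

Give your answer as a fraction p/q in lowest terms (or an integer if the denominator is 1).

Answer: 49/106

Derivation:
Let a_i = P(absorbed in P | start in state i).
Boundary conditions: a_P = 1, a_T = 0.
For each transient state i, a_i = sum_j P(i->j) * a_j:
  a_Q = 1/3*a_P + 1/12*a_Q + 1/6*a_R + 1/4*a_S + 1/6*a_T
  a_R = 1/6*a_P + 1/4*a_Q + 1/6*a_R + 1/3*a_S + 1/12*a_T
  a_S = 1/12*a_P + 5/12*a_Q + 1/6*a_R + 1/12*a_S + 1/4*a_T

Substituting a_P = 1 and a_T = 0, rearrange to (I - Q) a = r where r[i] = P(i -> P):
  [11/12, -1/6, -1/4] . (a_Q, a_R, a_S) = 1/3
  [-1/4, 5/6, -1/3] . (a_Q, a_R, a_S) = 1/6
  [-5/12, -1/6, 11/12] . (a_Q, a_R, a_S) = 1/12

Solving yields:
  a_Q = 251/424
  a_R = 9/16
  a_S = 49/106

Starting state is S, so the absorption probability is a_S = 49/106.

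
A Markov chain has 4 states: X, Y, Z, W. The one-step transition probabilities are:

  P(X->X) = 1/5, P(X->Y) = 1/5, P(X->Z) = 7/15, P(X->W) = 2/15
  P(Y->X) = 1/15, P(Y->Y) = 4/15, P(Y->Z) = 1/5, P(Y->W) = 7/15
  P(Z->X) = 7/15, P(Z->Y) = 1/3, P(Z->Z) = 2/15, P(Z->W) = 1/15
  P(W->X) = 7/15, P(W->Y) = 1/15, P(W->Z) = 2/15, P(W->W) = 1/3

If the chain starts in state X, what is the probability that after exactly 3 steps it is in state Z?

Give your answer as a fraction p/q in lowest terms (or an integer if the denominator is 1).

Computing P^3 by repeated multiplication:
P^1 =
  X: [1/5, 1/5, 7/15, 2/15]
  Y: [1/15, 4/15, 1/5, 7/15]
  Z: [7/15, 1/3, 2/15, 1/15]
  W: [7/15, 1/15, 2/15, 1/3]
P^2 =
  X: [1/3, 58/225, 16/75, 44/225]
  Y: [77/225, 41/225, 13/75, 68/225]
  Z: [47/225, 52/225, 14/45, 56/225]
  W: [71/225, 8/45, 22/75, 16/75]
P^3 =
  X: [103/375, 247/1125, 883/3375, 824/3375]
  Y: [1021/3375, 658/3375, 292/1125, 164/675]
  Z: [43/135, 151/675, 737/3375, 808/3375]
  W: [1051/3375, 751/3375, 169/675, 728/3375]

(P^3)[X -> Z] = 883/3375

Answer: 883/3375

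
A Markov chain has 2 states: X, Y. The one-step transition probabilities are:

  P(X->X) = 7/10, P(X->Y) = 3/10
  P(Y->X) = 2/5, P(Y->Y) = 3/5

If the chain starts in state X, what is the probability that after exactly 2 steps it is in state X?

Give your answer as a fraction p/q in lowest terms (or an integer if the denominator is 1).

Answer: 61/100

Derivation:
Computing P^2 by repeated multiplication:
P^1 =
  X: [7/10, 3/10]
  Y: [2/5, 3/5]
P^2 =
  X: [61/100, 39/100]
  Y: [13/25, 12/25]

(P^2)[X -> X] = 61/100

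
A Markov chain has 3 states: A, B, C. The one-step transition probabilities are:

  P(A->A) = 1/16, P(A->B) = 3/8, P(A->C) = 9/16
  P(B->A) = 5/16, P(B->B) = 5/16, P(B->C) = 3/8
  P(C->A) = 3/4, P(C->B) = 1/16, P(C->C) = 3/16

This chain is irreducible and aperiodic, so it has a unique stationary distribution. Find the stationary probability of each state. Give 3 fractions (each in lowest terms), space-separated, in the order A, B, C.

The stationary distribution satisfies pi = pi * P, i.e.:
  pi_A = 1/16*pi_A + 5/16*pi_B + 3/4*pi_C
  pi_B = 3/8*pi_A + 5/16*pi_B + 1/16*pi_C
  pi_C = 9/16*pi_A + 3/8*pi_B + 3/16*pi_C
with normalization: pi_A + pi_B + pi_C = 1.

Using the first 2 balance equations plus normalization, the linear system A*pi = b is:
  [-15/16, 5/16, 3/4] . pi = 0
  [3/8, -11/16, 1/16] . pi = 0
  [1, 1, 1] . pi = 1

Solving yields:
  pi_A = 137/359
  pi_B = 87/359
  pi_C = 135/359

Verification (pi * P):
  137/359*1/16 + 87/359*5/16 + 135/359*3/4 = 137/359 = pi_A  (ok)
  137/359*3/8 + 87/359*5/16 + 135/359*1/16 = 87/359 = pi_B  (ok)
  137/359*9/16 + 87/359*3/8 + 135/359*3/16 = 135/359 = pi_C  (ok)

Answer: 137/359 87/359 135/359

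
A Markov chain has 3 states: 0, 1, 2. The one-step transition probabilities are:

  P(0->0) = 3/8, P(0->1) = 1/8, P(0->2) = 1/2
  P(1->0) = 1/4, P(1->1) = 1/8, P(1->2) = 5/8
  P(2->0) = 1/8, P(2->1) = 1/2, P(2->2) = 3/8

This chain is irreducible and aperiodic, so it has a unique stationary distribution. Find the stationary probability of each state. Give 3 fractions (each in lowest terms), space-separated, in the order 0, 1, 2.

The stationary distribution satisfies pi = pi * P, i.e.:
  pi_0 = 3/8*pi_0 + 1/4*pi_1 + 1/8*pi_2
  pi_1 = 1/8*pi_0 + 1/8*pi_1 + 1/2*pi_2
  pi_2 = 1/2*pi_0 + 5/8*pi_1 + 3/8*pi_2
with normalization: pi_0 + pi_1 + pi_2 = 1.

Using the first 2 balance equations plus normalization, the linear system A*pi = b is:
  [-5/8, 1/4, 1/8] . pi = 0
  [1/8, -7/8, 1/2] . pi = 0
  [1, 1, 1] . pi = 1

Solving yields:
  pi_0 = 5/23
  pi_1 = 7/23
  pi_2 = 11/23

Verification (pi * P):
  5/23*3/8 + 7/23*1/4 + 11/23*1/8 = 5/23 = pi_0  (ok)
  5/23*1/8 + 7/23*1/8 + 11/23*1/2 = 7/23 = pi_1  (ok)
  5/23*1/2 + 7/23*5/8 + 11/23*3/8 = 11/23 = pi_2  (ok)

Answer: 5/23 7/23 11/23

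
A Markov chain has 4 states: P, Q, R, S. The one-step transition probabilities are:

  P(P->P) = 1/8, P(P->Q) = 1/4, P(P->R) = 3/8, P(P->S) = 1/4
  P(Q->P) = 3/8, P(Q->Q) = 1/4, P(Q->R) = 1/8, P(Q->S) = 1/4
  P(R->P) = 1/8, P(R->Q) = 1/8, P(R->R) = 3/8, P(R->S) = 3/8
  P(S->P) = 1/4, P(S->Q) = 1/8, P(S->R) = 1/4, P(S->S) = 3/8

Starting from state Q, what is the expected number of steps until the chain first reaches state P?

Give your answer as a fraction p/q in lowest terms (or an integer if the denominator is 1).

Answer: 82/23

Derivation:
Let h_i = expected steps to first reach P from state i.
Boundary: h_P = 0.
First-step equations for the other states:
  h_Q = 1 + 3/8*h_P + 1/4*h_Q + 1/8*h_R + 1/4*h_S
  h_R = 1 + 1/8*h_P + 1/8*h_Q + 3/8*h_R + 3/8*h_S
  h_S = 1 + 1/4*h_P + 1/8*h_Q + 1/4*h_R + 3/8*h_S

Substituting h_P = 0 and rearranging gives the linear system (I - Q) h = 1:
  [3/4, -1/8, -1/4] . (h_Q, h_R, h_S) = 1
  [-1/8, 5/8, -3/8] . (h_Q, h_R, h_S) = 1
  [-1/8, -1/4, 5/8] . (h_Q, h_R, h_S) = 1

Solving yields:
  h_Q = 82/23
  h_R = 112/23
  h_S = 98/23

Starting state is Q, so the expected hitting time is h_Q = 82/23.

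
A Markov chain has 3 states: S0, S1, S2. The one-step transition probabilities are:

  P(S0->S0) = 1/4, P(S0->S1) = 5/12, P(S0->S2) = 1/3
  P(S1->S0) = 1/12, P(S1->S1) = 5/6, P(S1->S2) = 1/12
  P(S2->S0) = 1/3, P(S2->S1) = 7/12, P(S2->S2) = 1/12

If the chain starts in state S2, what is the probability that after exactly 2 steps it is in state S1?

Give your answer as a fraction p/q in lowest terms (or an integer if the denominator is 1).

Answer: 97/144

Derivation:
Computing P^2 by repeated multiplication:
P^1 =
  S0: [1/4, 5/12, 1/3]
  S1: [1/12, 5/6, 1/12]
  S2: [1/3, 7/12, 1/12]
P^2 =
  S0: [5/24, 31/48, 7/48]
  S1: [17/144, 7/9, 5/48]
  S2: [23/144, 97/144, 1/6]

(P^2)[S2 -> S1] = 97/144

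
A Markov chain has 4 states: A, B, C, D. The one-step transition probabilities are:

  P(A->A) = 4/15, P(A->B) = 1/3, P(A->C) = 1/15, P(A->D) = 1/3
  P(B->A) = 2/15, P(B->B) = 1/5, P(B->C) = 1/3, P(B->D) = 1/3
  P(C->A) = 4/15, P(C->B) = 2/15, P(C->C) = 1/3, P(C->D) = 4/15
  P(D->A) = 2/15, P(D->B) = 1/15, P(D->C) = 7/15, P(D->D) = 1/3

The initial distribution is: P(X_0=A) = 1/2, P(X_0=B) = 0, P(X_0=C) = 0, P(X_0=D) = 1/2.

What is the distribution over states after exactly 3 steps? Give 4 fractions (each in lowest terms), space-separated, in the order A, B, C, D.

Answer: 76/375 548/3375 1091/3375 1052/3375

Derivation:
Propagating the distribution step by step (d_{t+1} = d_t * P):
d_0 = (A=1/2, B=0, C=0, D=1/2)
  d_1[A] = 1/2*4/15 + 0*2/15 + 0*4/15 + 1/2*2/15 = 1/5
  d_1[B] = 1/2*1/3 + 0*1/5 + 0*2/15 + 1/2*1/15 = 1/5
  d_1[C] = 1/2*1/15 + 0*1/3 + 0*1/3 + 1/2*7/15 = 4/15
  d_1[D] = 1/2*1/3 + 0*1/3 + 0*4/15 + 1/2*1/3 = 1/3
d_1 = (A=1/5, B=1/5, C=4/15, D=1/3)
  d_2[A] = 1/5*4/15 + 1/5*2/15 + 4/15*4/15 + 1/3*2/15 = 44/225
  d_2[B] = 1/5*1/3 + 1/5*1/5 + 4/15*2/15 + 1/3*1/15 = 37/225
  d_2[C] = 1/5*1/15 + 1/5*1/3 + 4/15*1/3 + 1/3*7/15 = 73/225
  d_2[D] = 1/5*1/3 + 1/5*1/3 + 4/15*4/15 + 1/3*1/3 = 71/225
d_2 = (A=44/225, B=37/225, C=73/225, D=71/225)
  d_3[A] = 44/225*4/15 + 37/225*2/15 + 73/225*4/15 + 71/225*2/15 = 76/375
  d_3[B] = 44/225*1/3 + 37/225*1/5 + 73/225*2/15 + 71/225*1/15 = 548/3375
  d_3[C] = 44/225*1/15 + 37/225*1/3 + 73/225*1/3 + 71/225*7/15 = 1091/3375
  d_3[D] = 44/225*1/3 + 37/225*1/3 + 73/225*4/15 + 71/225*1/3 = 1052/3375
d_3 = (A=76/375, B=548/3375, C=1091/3375, D=1052/3375)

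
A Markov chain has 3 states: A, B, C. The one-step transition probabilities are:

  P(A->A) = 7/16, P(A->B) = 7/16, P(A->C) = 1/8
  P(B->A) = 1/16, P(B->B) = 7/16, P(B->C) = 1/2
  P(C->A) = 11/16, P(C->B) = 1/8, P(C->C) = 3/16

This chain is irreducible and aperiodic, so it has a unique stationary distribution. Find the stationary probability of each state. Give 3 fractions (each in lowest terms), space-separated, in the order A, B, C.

The stationary distribution satisfies pi = pi * P, i.e.:
  pi_A = 7/16*pi_A + 1/16*pi_B + 11/16*pi_C
  pi_B = 7/16*pi_A + 7/16*pi_B + 1/8*pi_C
  pi_C = 1/8*pi_A + 1/2*pi_B + 3/16*pi_C
with normalization: pi_A + pi_B + pi_C = 1.

Using the first 2 balance equations plus normalization, the linear system A*pi = b is:
  [-9/16, 1/16, 11/16] . pi = 0
  [7/16, -9/16, 1/8] . pi = 0
  [1, 1, 1] . pi = 1

Solving yields:
  pi_A = 101/270
  pi_B = 19/54
  pi_C = 37/135

Verification (pi * P):
  101/270*7/16 + 19/54*1/16 + 37/135*11/16 = 101/270 = pi_A  (ok)
  101/270*7/16 + 19/54*7/16 + 37/135*1/8 = 19/54 = pi_B  (ok)
  101/270*1/8 + 19/54*1/2 + 37/135*3/16 = 37/135 = pi_C  (ok)

Answer: 101/270 19/54 37/135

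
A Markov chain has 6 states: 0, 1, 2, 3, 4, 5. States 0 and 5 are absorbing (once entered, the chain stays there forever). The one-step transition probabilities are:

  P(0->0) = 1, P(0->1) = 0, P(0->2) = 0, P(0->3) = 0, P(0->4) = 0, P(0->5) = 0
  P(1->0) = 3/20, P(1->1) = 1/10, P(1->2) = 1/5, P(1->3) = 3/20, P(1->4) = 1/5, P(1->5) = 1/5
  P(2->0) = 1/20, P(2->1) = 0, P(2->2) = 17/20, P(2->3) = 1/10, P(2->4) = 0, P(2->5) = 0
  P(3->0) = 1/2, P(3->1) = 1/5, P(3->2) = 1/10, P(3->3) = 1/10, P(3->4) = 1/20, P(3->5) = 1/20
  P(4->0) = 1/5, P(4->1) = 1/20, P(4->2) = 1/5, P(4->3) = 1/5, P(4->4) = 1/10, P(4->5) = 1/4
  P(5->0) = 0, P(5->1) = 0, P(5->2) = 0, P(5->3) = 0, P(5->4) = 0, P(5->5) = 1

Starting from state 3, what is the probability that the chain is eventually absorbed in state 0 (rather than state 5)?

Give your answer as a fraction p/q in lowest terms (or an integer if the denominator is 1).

Answer: 3911/4693

Derivation:
Let a_i = P(absorbed in 0 | start in state i).
Boundary conditions: a_0 = 1, a_5 = 0.
For each transient state i, a_i = sum_j P(i->j) * a_j:
  a_1 = 3/20*a_0 + 1/10*a_1 + 1/5*a_2 + 3/20*a_3 + 1/5*a_4 + 1/5*a_5
  a_2 = 1/20*a_0 + 0*a_1 + 17/20*a_2 + 1/10*a_3 + 0*a_4 + 0*a_5
  a_3 = 1/2*a_0 + 1/5*a_1 + 1/10*a_2 + 1/10*a_3 + 1/20*a_4 + 1/20*a_5
  a_4 = 1/5*a_0 + 1/20*a_1 + 1/5*a_2 + 1/5*a_3 + 1/10*a_4 + 1/4*a_5

Substituting a_0 = 1 and a_5 = 0, rearrange to (I - Q) a = r where r[i] = P(i -> 0):
  [9/10, -1/5, -3/20, -1/5] . (a_1, a_2, a_3, a_4) = 3/20
  [0, 3/20, -1/10, 0] . (a_1, a_2, a_3, a_4) = 1/20
  [-1/5, -1/10, 9/10, -1/20] . (a_1, a_2, a_3, a_4) = 1/2
  [-1/20, -1/5, -1/5, 9/10] . (a_1, a_2, a_3, a_4) = 1/5

Solving yields:
  a_1 = 9088/14079
  a_2 = 12515/14079
  a_3 = 3911/4693
  a_4 = 694/1083

Starting state is 3, so the absorption probability is a_3 = 3911/4693.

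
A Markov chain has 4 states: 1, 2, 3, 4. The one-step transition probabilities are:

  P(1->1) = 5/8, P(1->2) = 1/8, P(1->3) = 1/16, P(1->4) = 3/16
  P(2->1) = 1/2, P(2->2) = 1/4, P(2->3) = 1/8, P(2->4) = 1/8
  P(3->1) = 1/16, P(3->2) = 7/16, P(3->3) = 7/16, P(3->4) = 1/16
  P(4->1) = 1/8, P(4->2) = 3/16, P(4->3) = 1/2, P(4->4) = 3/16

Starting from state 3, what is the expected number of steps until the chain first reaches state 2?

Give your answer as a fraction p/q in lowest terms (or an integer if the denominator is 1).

Let h_i = expected steps to first reach 2 from state i.
Boundary: h_2 = 0.
First-step equations for the other states:
  h_1 = 1 + 5/8*h_1 + 1/8*h_2 + 1/16*h_3 + 3/16*h_4
  h_3 = 1 + 1/16*h_1 + 7/16*h_2 + 7/16*h_3 + 1/16*h_4
  h_4 = 1 + 1/8*h_1 + 3/16*h_2 + 1/2*h_3 + 3/16*h_4

Substituting h_2 = 0 and rearranging gives the linear system (I - Q) h = 1:
  [3/8, -1/16, -3/16] . (h_1, h_3, h_4) = 1
  [-1/16, 9/16, -1/16] . (h_1, h_3, h_4) = 1
  [-1/8, -1/2, 13/16] . (h_1, h_3, h_4) = 1

Solving yields:
  h_1 = 928/187
  h_3 = 512/187
  h_4 = 688/187

Starting state is 3, so the expected hitting time is h_3 = 512/187.

Answer: 512/187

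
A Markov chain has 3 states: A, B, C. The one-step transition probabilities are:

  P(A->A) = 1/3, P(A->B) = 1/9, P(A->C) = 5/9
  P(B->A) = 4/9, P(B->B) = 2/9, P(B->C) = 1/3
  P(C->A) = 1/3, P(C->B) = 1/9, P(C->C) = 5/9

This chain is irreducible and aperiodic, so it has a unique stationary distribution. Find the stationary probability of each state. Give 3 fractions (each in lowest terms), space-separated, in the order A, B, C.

The stationary distribution satisfies pi = pi * P, i.e.:
  pi_A = 1/3*pi_A + 4/9*pi_B + 1/3*pi_C
  pi_B = 1/9*pi_A + 2/9*pi_B + 1/9*pi_C
  pi_C = 5/9*pi_A + 1/3*pi_B + 5/9*pi_C
with normalization: pi_A + pi_B + pi_C = 1.

Using the first 2 balance equations plus normalization, the linear system A*pi = b is:
  [-2/3, 4/9, 1/3] . pi = 0
  [1/9, -7/9, 1/9] . pi = 0
  [1, 1, 1] . pi = 1

Solving yields:
  pi_A = 25/72
  pi_B = 1/8
  pi_C = 19/36

Verification (pi * P):
  25/72*1/3 + 1/8*4/9 + 19/36*1/3 = 25/72 = pi_A  (ok)
  25/72*1/9 + 1/8*2/9 + 19/36*1/9 = 1/8 = pi_B  (ok)
  25/72*5/9 + 1/8*1/3 + 19/36*5/9 = 19/36 = pi_C  (ok)

Answer: 25/72 1/8 19/36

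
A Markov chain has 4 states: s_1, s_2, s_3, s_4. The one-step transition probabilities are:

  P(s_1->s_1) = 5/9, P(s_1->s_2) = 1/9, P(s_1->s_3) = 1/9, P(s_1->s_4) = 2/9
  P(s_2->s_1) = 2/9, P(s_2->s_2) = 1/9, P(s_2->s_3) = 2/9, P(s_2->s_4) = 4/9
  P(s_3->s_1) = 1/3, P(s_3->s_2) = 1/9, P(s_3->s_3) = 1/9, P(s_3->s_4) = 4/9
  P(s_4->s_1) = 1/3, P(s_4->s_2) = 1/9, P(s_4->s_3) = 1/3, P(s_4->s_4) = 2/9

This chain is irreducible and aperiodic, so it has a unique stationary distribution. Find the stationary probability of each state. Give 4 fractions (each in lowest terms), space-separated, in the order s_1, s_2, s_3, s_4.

The stationary distribution satisfies pi = pi * P, i.e.:
  pi_s_1 = 5/9*pi_s_1 + 2/9*pi_s_2 + 1/3*pi_s_3 + 1/3*pi_s_4
  pi_s_2 = 1/9*pi_s_1 + 1/9*pi_s_2 + 1/9*pi_s_3 + 1/9*pi_s_4
  pi_s_3 = 1/9*pi_s_1 + 2/9*pi_s_2 + 1/9*pi_s_3 + 1/3*pi_s_4
  pi_s_4 = 2/9*pi_s_1 + 4/9*pi_s_2 + 4/9*pi_s_3 + 2/9*pi_s_4
with normalization: pi_s_1 + pi_s_2 + pi_s_3 + pi_s_4 = 1.

Using the first 3 balance equations plus normalization, the linear system A*pi = b is:
  [-4/9, 2/9, 1/3, 1/3] . pi = 0
  [1/9, -8/9, 1/9, 1/9] . pi = 0
  [1/9, 2/9, -8/9, 1/3] . pi = 0
  [1, 1, 1, 1] . pi = 1

Solving yields:
  pi_s_1 = 26/63
  pi_s_2 = 1/9
  pi_s_3 = 130/693
  pi_s_4 = 200/693

Verification (pi * P):
  26/63*5/9 + 1/9*2/9 + 130/693*1/3 + 200/693*1/3 = 26/63 = pi_s_1  (ok)
  26/63*1/9 + 1/9*1/9 + 130/693*1/9 + 200/693*1/9 = 1/9 = pi_s_2  (ok)
  26/63*1/9 + 1/9*2/9 + 130/693*1/9 + 200/693*1/3 = 130/693 = pi_s_3  (ok)
  26/63*2/9 + 1/9*4/9 + 130/693*4/9 + 200/693*2/9 = 200/693 = pi_s_4  (ok)

Answer: 26/63 1/9 130/693 200/693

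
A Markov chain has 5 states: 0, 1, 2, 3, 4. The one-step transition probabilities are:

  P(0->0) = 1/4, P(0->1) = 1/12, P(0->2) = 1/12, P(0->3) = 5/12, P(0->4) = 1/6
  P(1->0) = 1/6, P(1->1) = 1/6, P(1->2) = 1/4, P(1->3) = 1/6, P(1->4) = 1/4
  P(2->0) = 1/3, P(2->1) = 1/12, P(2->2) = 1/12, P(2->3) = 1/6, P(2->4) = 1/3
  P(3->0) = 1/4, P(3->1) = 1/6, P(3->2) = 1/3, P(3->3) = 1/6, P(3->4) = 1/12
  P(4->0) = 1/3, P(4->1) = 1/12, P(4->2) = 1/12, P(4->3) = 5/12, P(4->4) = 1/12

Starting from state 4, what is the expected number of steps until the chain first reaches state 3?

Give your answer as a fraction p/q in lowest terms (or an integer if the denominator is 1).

Let h_i = expected steps to first reach 3 from state i.
Boundary: h_3 = 0.
First-step equations for the other states:
  h_0 = 1 + 1/4*h_0 + 1/12*h_1 + 1/12*h_2 + 5/12*h_3 + 1/6*h_4
  h_1 = 1 + 1/6*h_0 + 1/6*h_1 + 1/4*h_2 + 1/6*h_3 + 1/4*h_4
  h_2 = 1 + 1/3*h_0 + 1/12*h_1 + 1/12*h_2 + 1/6*h_3 + 1/3*h_4
  h_4 = 1 + 1/3*h_0 + 1/12*h_1 + 1/12*h_2 + 5/12*h_3 + 1/12*h_4

Substituting h_3 = 0 and rearranging gives the linear system (I - Q) h = 1:
  [3/4, -1/12, -1/12, -1/6] . (h_0, h_1, h_2, h_4) = 1
  [-1/6, 5/6, -1/4, -1/4] . (h_0, h_1, h_2, h_4) = 1
  [-1/3, -1/12, 11/12, -1/3] . (h_0, h_1, h_2, h_4) = 1
  [-1/3, -1/12, -1/12, 11/12] . (h_0, h_1, h_2, h_4) = 1

Solving yields:
  h_0 = 176/65
  h_1 = 232/65
  h_2 = 44/13
  h_4 = 176/65

Starting state is 4, so the expected hitting time is h_4 = 176/65.

Answer: 176/65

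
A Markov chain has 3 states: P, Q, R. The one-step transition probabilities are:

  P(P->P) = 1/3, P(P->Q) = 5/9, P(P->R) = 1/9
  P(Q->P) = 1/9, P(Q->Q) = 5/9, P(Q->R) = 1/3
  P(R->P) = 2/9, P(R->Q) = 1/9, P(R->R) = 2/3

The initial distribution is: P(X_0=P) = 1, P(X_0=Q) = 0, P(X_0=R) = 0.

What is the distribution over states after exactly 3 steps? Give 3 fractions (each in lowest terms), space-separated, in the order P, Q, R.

Propagating the distribution step by step (d_{t+1} = d_t * P):
d_0 = (P=1, Q=0, R=0)
  d_1[P] = 1*1/3 + 0*1/9 + 0*2/9 = 1/3
  d_1[Q] = 1*5/9 + 0*5/9 + 0*1/9 = 5/9
  d_1[R] = 1*1/9 + 0*1/3 + 0*2/3 = 1/9
d_1 = (P=1/3, Q=5/9, R=1/9)
  d_2[P] = 1/3*1/3 + 5/9*1/9 + 1/9*2/9 = 16/81
  d_2[Q] = 1/3*5/9 + 5/9*5/9 + 1/9*1/9 = 41/81
  d_2[R] = 1/3*1/9 + 5/9*1/3 + 1/9*2/3 = 8/27
d_2 = (P=16/81, Q=41/81, R=8/27)
  d_3[P] = 16/81*1/3 + 41/81*1/9 + 8/27*2/9 = 137/729
  d_3[Q] = 16/81*5/9 + 41/81*5/9 + 8/27*1/9 = 103/243
  d_3[R] = 16/81*1/9 + 41/81*1/3 + 8/27*2/3 = 283/729
d_3 = (P=137/729, Q=103/243, R=283/729)

Answer: 137/729 103/243 283/729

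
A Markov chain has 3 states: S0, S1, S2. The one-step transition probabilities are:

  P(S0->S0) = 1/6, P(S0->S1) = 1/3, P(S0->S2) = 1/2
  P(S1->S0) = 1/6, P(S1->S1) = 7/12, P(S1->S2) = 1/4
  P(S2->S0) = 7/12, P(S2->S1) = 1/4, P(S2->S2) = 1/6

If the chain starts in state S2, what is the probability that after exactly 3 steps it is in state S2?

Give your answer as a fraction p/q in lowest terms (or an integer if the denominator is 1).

Answer: 479/1728

Derivation:
Computing P^3 by repeated multiplication:
P^1 =
  S0: [1/6, 1/3, 1/2]
  S1: [1/6, 7/12, 1/4]
  S2: [7/12, 1/4, 1/6]
P^2 =
  S0: [3/8, 3/8, 1/4]
  S1: [13/48, 11/24, 13/48]
  S2: [17/72, 55/144, 55/144]
P^3 =
  S0: [13/48, 13/32, 31/96]
  S1: [161/576, 245/576, 85/288]
  S2: [563/1728, 343/864, 479/1728]

(P^3)[S2 -> S2] = 479/1728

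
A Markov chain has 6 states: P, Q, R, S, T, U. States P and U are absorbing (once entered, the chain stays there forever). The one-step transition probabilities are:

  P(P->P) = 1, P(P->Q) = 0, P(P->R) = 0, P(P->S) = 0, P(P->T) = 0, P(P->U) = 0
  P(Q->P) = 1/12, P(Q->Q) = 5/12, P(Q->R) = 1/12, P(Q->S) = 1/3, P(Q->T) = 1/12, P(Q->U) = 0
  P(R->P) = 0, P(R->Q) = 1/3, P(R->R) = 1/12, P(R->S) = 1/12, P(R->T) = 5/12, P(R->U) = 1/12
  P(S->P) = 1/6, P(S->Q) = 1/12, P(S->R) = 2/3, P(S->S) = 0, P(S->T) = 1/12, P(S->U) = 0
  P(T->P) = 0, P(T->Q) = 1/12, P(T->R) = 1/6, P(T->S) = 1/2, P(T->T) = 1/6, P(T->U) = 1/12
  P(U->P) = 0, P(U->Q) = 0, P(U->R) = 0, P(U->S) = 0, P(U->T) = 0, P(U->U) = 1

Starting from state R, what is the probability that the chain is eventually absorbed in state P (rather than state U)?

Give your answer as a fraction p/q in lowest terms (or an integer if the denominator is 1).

Answer: 1523/2731

Derivation:
Let a_i = P(absorbed in P | start in state i).
Boundary conditions: a_P = 1, a_U = 0.
For each transient state i, a_i = sum_j P(i->j) * a_j:
  a_Q = 1/12*a_P + 5/12*a_Q + 1/12*a_R + 1/3*a_S + 1/12*a_T + 0*a_U
  a_R = 0*a_P + 1/3*a_Q + 1/12*a_R + 1/12*a_S + 5/12*a_T + 1/12*a_U
  a_S = 1/6*a_P + 1/12*a_Q + 2/3*a_R + 0*a_S + 1/12*a_T + 0*a_U
  a_T = 0*a_P + 1/12*a_Q + 1/6*a_R + 1/2*a_S + 1/6*a_T + 1/12*a_U

Substituting a_P = 1 and a_U = 0, rearrange to (I - Q) a = r where r[i] = P(i -> P):
  [7/12, -1/12, -1/3, -1/12] . (a_Q, a_R, a_S, a_T) = 1/12
  [-1/3, 11/12, -1/12, -5/12] . (a_Q, a_R, a_S, a_T) = 0
  [-1/12, -2/3, 1, -1/12] . (a_Q, a_R, a_S, a_T) = 1/6
  [-1/12, -1/6, -1/2, 5/6] . (a_Q, a_R, a_S, a_T) = 0

Solving yields:
  a_Q = 1828/2731
  a_R = 1523/2731
  a_S = 1751/2731
  a_T = 1538/2731

Starting state is R, so the absorption probability is a_R = 1523/2731.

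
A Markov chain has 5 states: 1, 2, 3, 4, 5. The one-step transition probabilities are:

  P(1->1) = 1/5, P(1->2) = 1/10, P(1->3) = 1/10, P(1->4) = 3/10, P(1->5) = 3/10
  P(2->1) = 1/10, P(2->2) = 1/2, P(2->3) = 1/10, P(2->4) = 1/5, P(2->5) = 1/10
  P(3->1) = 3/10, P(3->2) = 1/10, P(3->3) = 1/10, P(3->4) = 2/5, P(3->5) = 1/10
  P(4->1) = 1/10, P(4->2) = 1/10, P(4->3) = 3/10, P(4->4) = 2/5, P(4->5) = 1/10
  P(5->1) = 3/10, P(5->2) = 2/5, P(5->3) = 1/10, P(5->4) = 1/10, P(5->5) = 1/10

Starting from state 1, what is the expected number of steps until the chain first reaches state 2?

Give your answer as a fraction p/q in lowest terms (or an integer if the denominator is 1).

Answer: 840/127

Derivation:
Let h_i = expected steps to first reach 2 from state i.
Boundary: h_2 = 0.
First-step equations for the other states:
  h_1 = 1 + 1/5*h_1 + 1/10*h_2 + 1/10*h_3 + 3/10*h_4 + 3/10*h_5
  h_3 = 1 + 3/10*h_1 + 1/10*h_2 + 1/10*h_3 + 2/5*h_4 + 1/10*h_5
  h_4 = 1 + 1/10*h_1 + 1/10*h_2 + 3/10*h_3 + 2/5*h_4 + 1/10*h_5
  h_5 = 1 + 3/10*h_1 + 2/5*h_2 + 1/10*h_3 + 1/10*h_4 + 1/10*h_5

Substituting h_2 = 0 and rearranging gives the linear system (I - Q) h = 1:
  [4/5, -1/10, -3/10, -3/10] . (h_1, h_3, h_4, h_5) = 1
  [-3/10, 9/10, -2/5, -1/10] . (h_1, h_3, h_4, h_5) = 1
  [-1/10, -3/10, 3/5, -1/10] . (h_1, h_3, h_4, h_5) = 1
  [-3/10, -1/10, -1/10, 9/10] . (h_1, h_3, h_4, h_5) = 1

Solving yields:
  h_1 = 840/127
  h_3 = 890/127
  h_4 = 900/127
  h_5 = 620/127

Starting state is 1, so the expected hitting time is h_1 = 840/127.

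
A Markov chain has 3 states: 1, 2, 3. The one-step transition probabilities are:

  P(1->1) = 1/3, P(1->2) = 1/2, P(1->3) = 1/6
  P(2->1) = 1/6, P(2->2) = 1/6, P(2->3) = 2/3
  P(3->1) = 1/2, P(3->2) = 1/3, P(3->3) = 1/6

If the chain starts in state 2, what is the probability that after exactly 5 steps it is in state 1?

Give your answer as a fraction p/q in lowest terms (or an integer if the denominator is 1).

Answer: 869/2592

Derivation:
Computing P^5 by repeated multiplication:
P^1 =
  1: [1/3, 1/2, 1/6]
  2: [1/6, 1/6, 2/3]
  3: [1/2, 1/3, 1/6]
P^2 =
  1: [5/18, 11/36, 5/12]
  2: [5/12, 1/3, 1/4]
  3: [11/36, 13/36, 1/3]
P^3 =
  1: [19/54, 71/216, 23/72]
  2: [23/72, 25/72, 1/3]
  3: [71/216, 35/108, 25/72]
P^4 =
  1: [215/648, 437/1296, 143/432]
  2: [143/432, 71/216, 49/144]
  3: [437/1296, 433/1296, 71/216]
P^5 =
  1: [323/972, 2585/7776, 869/2592]
  2: [869/2592, 865/2592, 143/432]
  3: [2585/7776, 649/1944, 865/2592]

(P^5)[2 -> 1] = 869/2592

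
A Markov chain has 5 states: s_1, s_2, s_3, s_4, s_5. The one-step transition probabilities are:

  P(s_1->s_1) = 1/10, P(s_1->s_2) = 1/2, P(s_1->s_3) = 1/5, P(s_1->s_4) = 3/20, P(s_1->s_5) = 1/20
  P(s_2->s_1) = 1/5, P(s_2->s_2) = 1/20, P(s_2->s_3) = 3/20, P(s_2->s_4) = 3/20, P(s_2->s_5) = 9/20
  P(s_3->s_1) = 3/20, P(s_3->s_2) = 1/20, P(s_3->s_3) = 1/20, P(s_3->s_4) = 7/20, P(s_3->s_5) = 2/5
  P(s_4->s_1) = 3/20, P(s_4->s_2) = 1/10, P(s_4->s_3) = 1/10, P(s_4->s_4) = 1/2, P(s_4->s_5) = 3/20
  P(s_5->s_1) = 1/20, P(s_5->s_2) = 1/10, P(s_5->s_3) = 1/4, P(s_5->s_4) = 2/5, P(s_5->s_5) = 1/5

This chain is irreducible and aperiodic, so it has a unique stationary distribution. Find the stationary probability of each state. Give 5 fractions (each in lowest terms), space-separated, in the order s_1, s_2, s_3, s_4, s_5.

The stationary distribution satisfies pi = pi * P, i.e.:
  pi_s_1 = 1/10*pi_s_1 + 1/5*pi_s_2 + 3/20*pi_s_3 + 3/20*pi_s_4 + 1/20*pi_s_5
  pi_s_2 = 1/2*pi_s_1 + 1/20*pi_s_2 + 1/20*pi_s_3 + 1/10*pi_s_4 + 1/10*pi_s_5
  pi_s_3 = 1/5*pi_s_1 + 3/20*pi_s_2 + 1/20*pi_s_3 + 1/10*pi_s_4 + 1/4*pi_s_5
  pi_s_4 = 3/20*pi_s_1 + 3/20*pi_s_2 + 7/20*pi_s_3 + 1/2*pi_s_4 + 2/5*pi_s_5
  pi_s_5 = 1/20*pi_s_1 + 9/20*pi_s_2 + 2/5*pi_s_3 + 3/20*pi_s_4 + 1/5*pi_s_5
with normalization: pi_s_1 + pi_s_2 + pi_s_3 + pi_s_4 + pi_s_5 = 1.

Using the first 4 balance equations plus normalization, the linear system A*pi = b is:
  [-9/10, 1/5, 3/20, 3/20, 1/20] . pi = 0
  [1/2, -19/20, 1/20, 1/10, 1/10] . pi = 0
  [1/5, 3/20, -19/20, 1/10, 1/4] . pi = 0
  [3/20, 3/20, 7/20, -1/2, 2/5] . pi = 0
  [1, 1, 1, 1, 1] . pi = 1

Solving yields:
  pi_s_1 = 21452/167805
  pi_s_2 = 4597/33561
  pi_s_3 = 2231/15255
  pi_s_4 = 20291/55935
  pi_s_5 = 37954/167805

Verification (pi * P):
  21452/167805*1/10 + 4597/33561*1/5 + 2231/15255*3/20 + 20291/55935*3/20 + 37954/167805*1/20 = 21452/167805 = pi_s_1  (ok)
  21452/167805*1/2 + 4597/33561*1/20 + 2231/15255*1/20 + 20291/55935*1/10 + 37954/167805*1/10 = 4597/33561 = pi_s_2  (ok)
  21452/167805*1/5 + 4597/33561*3/20 + 2231/15255*1/20 + 20291/55935*1/10 + 37954/167805*1/4 = 2231/15255 = pi_s_3  (ok)
  21452/167805*3/20 + 4597/33561*3/20 + 2231/15255*7/20 + 20291/55935*1/2 + 37954/167805*2/5 = 20291/55935 = pi_s_4  (ok)
  21452/167805*1/20 + 4597/33561*9/20 + 2231/15255*2/5 + 20291/55935*3/20 + 37954/167805*1/5 = 37954/167805 = pi_s_5  (ok)

Answer: 21452/167805 4597/33561 2231/15255 20291/55935 37954/167805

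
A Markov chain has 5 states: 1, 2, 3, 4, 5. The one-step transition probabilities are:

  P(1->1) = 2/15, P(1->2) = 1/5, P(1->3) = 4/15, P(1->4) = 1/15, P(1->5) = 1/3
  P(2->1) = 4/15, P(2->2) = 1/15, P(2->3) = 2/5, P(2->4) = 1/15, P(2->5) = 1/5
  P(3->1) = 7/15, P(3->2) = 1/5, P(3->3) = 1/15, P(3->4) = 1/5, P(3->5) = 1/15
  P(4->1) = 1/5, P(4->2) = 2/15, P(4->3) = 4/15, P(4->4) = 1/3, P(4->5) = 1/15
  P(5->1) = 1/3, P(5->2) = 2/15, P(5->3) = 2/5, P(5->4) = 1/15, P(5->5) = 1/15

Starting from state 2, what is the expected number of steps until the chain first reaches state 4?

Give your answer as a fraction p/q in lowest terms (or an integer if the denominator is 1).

Let h_i = expected steps to first reach 4 from state i.
Boundary: h_4 = 0.
First-step equations for the other states:
  h_1 = 1 + 2/15*h_1 + 1/5*h_2 + 4/15*h_3 + 1/15*h_4 + 1/3*h_5
  h_2 = 1 + 4/15*h_1 + 1/15*h_2 + 2/5*h_3 + 1/15*h_4 + 1/5*h_5
  h_3 = 1 + 7/15*h_1 + 1/5*h_2 + 1/15*h_3 + 1/5*h_4 + 1/15*h_5
  h_5 = 1 + 1/3*h_1 + 2/15*h_2 + 2/5*h_3 + 1/15*h_4 + 1/15*h_5

Substituting h_4 = 0 and rearranging gives the linear system (I - Q) h = 1:
  [13/15, -1/5, -4/15, -1/3] . (h_1, h_2, h_3, h_5) = 1
  [-4/15, 14/15, -2/5, -1/5] . (h_1, h_2, h_3, h_5) = 1
  [-7/15, -1/5, 14/15, -1/15] . (h_1, h_2, h_3, h_5) = 1
  [-1/3, -2/15, -2/5, 14/15] . (h_1, h_2, h_3, h_5) = 1

Solving yields:
  h_1 = 44295/4499
  h_2 = 43785/4499
  h_3 = 39480/4499
  h_5 = 43815/4499

Starting state is 2, so the expected hitting time is h_2 = 43785/4499.

Answer: 43785/4499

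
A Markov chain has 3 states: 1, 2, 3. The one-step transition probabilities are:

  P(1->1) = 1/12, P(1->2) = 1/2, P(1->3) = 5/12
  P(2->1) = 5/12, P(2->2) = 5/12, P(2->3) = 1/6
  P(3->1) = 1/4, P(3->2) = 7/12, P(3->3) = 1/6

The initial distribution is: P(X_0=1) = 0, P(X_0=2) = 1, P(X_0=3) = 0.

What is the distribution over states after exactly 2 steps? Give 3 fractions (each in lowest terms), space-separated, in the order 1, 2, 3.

Propagating the distribution step by step (d_{t+1} = d_t * P):
d_0 = (1=0, 2=1, 3=0)
  d_1[1] = 0*1/12 + 1*5/12 + 0*1/4 = 5/12
  d_1[2] = 0*1/2 + 1*5/12 + 0*7/12 = 5/12
  d_1[3] = 0*5/12 + 1*1/6 + 0*1/6 = 1/6
d_1 = (1=5/12, 2=5/12, 3=1/6)
  d_2[1] = 5/12*1/12 + 5/12*5/12 + 1/6*1/4 = 1/4
  d_2[2] = 5/12*1/2 + 5/12*5/12 + 1/6*7/12 = 23/48
  d_2[3] = 5/12*5/12 + 5/12*1/6 + 1/6*1/6 = 13/48
d_2 = (1=1/4, 2=23/48, 3=13/48)

Answer: 1/4 23/48 13/48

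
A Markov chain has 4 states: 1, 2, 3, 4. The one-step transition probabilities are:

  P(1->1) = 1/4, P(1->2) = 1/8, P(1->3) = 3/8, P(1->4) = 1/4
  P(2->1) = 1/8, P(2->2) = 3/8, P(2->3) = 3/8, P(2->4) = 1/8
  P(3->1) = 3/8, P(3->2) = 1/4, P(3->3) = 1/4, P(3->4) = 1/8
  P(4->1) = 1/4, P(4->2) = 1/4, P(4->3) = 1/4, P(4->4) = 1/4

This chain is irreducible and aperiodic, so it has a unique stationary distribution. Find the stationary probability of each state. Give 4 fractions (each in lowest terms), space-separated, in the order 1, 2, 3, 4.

The stationary distribution satisfies pi = pi * P, i.e.:
  pi_1 = 1/4*pi_1 + 1/8*pi_2 + 3/8*pi_3 + 1/4*pi_4
  pi_2 = 1/8*pi_1 + 3/8*pi_2 + 1/4*pi_3 + 1/4*pi_4
  pi_3 = 3/8*pi_1 + 3/8*pi_2 + 1/4*pi_3 + 1/4*pi_4
  pi_4 = 1/4*pi_1 + 1/8*pi_2 + 1/8*pi_3 + 1/4*pi_4
with normalization: pi_1 + pi_2 + pi_3 + pi_4 = 1.

Using the first 3 balance equations plus normalization, the linear system A*pi = b is:
  [-3/4, 1/8, 3/8, 1/4] . pi = 0
  [1/8, -5/8, 1/4, 1/4] . pi = 0
  [3/8, 3/8, -3/4, 1/4] . pi = 0
  [1, 1, 1, 1] . pi = 1

Solving yields:
  pi_1 = 8/31
  pi_2 = 54/217
  pi_3 = 68/217
  pi_4 = 39/217

Verification (pi * P):
  8/31*1/4 + 54/217*1/8 + 68/217*3/8 + 39/217*1/4 = 8/31 = pi_1  (ok)
  8/31*1/8 + 54/217*3/8 + 68/217*1/4 + 39/217*1/4 = 54/217 = pi_2  (ok)
  8/31*3/8 + 54/217*3/8 + 68/217*1/4 + 39/217*1/4 = 68/217 = pi_3  (ok)
  8/31*1/4 + 54/217*1/8 + 68/217*1/8 + 39/217*1/4 = 39/217 = pi_4  (ok)

Answer: 8/31 54/217 68/217 39/217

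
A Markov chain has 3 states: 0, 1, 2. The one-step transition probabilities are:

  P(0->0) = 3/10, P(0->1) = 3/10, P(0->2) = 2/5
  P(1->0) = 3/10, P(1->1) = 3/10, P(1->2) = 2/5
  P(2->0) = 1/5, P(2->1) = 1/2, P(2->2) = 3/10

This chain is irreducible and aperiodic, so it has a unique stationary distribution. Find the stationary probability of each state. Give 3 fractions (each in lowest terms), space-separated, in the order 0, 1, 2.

The stationary distribution satisfies pi = pi * P, i.e.:
  pi_0 = 3/10*pi_0 + 3/10*pi_1 + 1/5*pi_2
  pi_1 = 3/10*pi_0 + 3/10*pi_1 + 1/2*pi_2
  pi_2 = 2/5*pi_0 + 2/5*pi_1 + 3/10*pi_2
with normalization: pi_0 + pi_1 + pi_2 = 1.

Using the first 2 balance equations plus normalization, the linear system A*pi = b is:
  [-7/10, 3/10, 1/5] . pi = 0
  [3/10, -7/10, 1/2] . pi = 0
  [1, 1, 1] . pi = 1

Solving yields:
  pi_0 = 29/110
  pi_1 = 41/110
  pi_2 = 4/11

Verification (pi * P):
  29/110*3/10 + 41/110*3/10 + 4/11*1/5 = 29/110 = pi_0  (ok)
  29/110*3/10 + 41/110*3/10 + 4/11*1/2 = 41/110 = pi_1  (ok)
  29/110*2/5 + 41/110*2/5 + 4/11*3/10 = 4/11 = pi_2  (ok)

Answer: 29/110 41/110 4/11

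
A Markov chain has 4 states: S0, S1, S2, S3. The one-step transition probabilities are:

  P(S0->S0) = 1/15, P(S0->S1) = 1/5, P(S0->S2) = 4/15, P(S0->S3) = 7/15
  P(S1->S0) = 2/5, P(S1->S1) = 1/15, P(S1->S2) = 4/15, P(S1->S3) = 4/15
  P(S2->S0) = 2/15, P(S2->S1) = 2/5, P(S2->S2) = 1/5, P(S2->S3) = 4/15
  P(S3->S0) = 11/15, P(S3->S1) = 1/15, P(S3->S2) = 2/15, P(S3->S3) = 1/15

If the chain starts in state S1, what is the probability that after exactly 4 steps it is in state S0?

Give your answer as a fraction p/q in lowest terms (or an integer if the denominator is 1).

Computing P^4 by repeated multiplication:
P^1 =
  S0: [1/15, 1/5, 4/15, 7/15]
  S1: [2/5, 1/15, 4/15, 4/15]
  S2: [2/15, 2/5, 1/5, 4/15]
  S3: [11/15, 1/15, 2/15, 1/15]
P^2 =
  S0: [104/225, 37/225, 14/75, 14/75]
  S1: [64/225, 47/225, 16/75, 22/75]
  S2: [88/225, 34/225, 49/225, 6/25]
  S3: [32/225, 47/225, 56/225, 2/5]
P^3 =
  S0: [872/3375, 643/3375, 86/375, 362/1125]
  S1: [1168/3375, 593/3375, 16/75, 298/1125]
  S2: [328/1125, 646/3375, 743/3375, 334/1125]
  S3: [472/1125, 569/3375, 664/3375, 242/1125]
P^4 =
  S0: [18224/50625, 8989/50625, 3518/16875, 4286/16875]
  S1: [128/405, 9311/50625, 3664/16875, 4774/16875]
  S2: [17368/50625, 9058/50625, 10753/50625, 166/625]
  S3: [14144/50625, 9527/50625, 11384/50625, 346/1125]

(P^4)[S1 -> S0] = 128/405

Answer: 128/405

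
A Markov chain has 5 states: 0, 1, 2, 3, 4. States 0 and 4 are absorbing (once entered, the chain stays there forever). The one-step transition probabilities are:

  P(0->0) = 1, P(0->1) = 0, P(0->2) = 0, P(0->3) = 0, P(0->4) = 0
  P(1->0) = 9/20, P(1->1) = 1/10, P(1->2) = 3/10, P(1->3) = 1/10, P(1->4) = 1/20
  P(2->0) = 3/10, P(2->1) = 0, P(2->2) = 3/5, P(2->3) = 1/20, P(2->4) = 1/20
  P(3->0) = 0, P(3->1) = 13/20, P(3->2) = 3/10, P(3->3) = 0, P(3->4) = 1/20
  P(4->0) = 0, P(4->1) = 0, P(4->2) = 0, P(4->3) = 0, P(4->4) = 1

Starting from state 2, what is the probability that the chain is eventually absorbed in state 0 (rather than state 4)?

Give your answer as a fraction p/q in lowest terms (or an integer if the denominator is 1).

Answer: 2121/2486

Derivation:
Let a_i = P(absorbed in 0 | start in state i).
Boundary conditions: a_0 = 1, a_4 = 0.
For each transient state i, a_i = sum_j P(i->j) * a_j:
  a_1 = 9/20*a_0 + 1/10*a_1 + 3/10*a_2 + 1/10*a_3 + 1/20*a_4
  a_2 = 3/10*a_0 + 0*a_1 + 3/5*a_2 + 1/20*a_3 + 1/20*a_4
  a_3 = 0*a_0 + 13/20*a_1 + 3/10*a_2 + 0*a_3 + 1/20*a_4

Substituting a_0 = 1 and a_4 = 0, rearrange to (I - Q) a = r where r[i] = P(i -> 0):
  [9/10, -3/10, -1/10] . (a_1, a_2, a_3) = 9/20
  [0, 2/5, -1/20] . (a_1, a_2, a_3) = 3/10
  [-13/20, -3/10, 1] . (a_1, a_2, a_3) = 0

Solving yields:
  a_1 = 99/113
  a_2 = 2121/2486
  a_3 = 1026/1243

Starting state is 2, so the absorption probability is a_2 = 2121/2486.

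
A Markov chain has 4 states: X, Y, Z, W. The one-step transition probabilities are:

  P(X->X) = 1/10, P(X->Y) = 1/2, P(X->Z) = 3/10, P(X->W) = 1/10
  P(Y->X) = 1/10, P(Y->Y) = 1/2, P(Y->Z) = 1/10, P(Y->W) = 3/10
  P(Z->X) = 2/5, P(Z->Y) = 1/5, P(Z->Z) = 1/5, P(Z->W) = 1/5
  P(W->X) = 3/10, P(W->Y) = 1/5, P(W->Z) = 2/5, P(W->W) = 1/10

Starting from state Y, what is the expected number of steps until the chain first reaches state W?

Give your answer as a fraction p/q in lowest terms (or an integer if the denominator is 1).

Answer: 35/9

Derivation:
Let h_i = expected steps to first reach W from state i.
Boundary: h_W = 0.
First-step equations for the other states:
  h_X = 1 + 1/10*h_X + 1/2*h_Y + 3/10*h_Z + 1/10*h_W
  h_Y = 1 + 1/10*h_X + 1/2*h_Y + 1/10*h_Z + 3/10*h_W
  h_Z = 1 + 2/5*h_X + 1/5*h_Y + 1/5*h_Z + 1/5*h_W

Substituting h_W = 0 and rearranging gives the linear system (I - Q) h = 1:
  [9/10, -1/2, -3/10] . (h_X, h_Y, h_Z) = 1
  [-1/10, 1/2, -1/10] . (h_X, h_Y, h_Z) = 1
  [-2/5, -1/5, 4/5] . (h_X, h_Y, h_Z) = 1

Solving yields:
  h_X = 130/27
  h_Y = 35/9
  h_Z = 125/27

Starting state is Y, so the expected hitting time is h_Y = 35/9.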